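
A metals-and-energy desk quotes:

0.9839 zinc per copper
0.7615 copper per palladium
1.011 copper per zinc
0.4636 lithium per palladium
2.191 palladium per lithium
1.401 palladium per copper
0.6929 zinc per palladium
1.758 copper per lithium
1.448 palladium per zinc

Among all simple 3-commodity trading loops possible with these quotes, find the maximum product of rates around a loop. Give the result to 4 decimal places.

copper→palladium→lithium→copper: 1.401 × 0.4636 × 1.758 = 1.14183
zinc→palladium→copper→zinc: 1.448 × 0.7615 × 0.9839 = 1.08490
zinc→copper→palladium→zinc: 1.011 × 1.401 × 0.6929 = 0.98143
Maximum is copper→palladium→lithium→copper at 1.1418; arbitrage exists.

1.1418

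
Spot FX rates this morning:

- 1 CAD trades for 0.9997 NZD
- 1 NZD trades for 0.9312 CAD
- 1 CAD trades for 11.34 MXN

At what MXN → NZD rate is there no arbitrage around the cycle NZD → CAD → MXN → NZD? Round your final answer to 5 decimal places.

0.09470

Known legs of the cycle: 0.9312 × 11.34 = 10.559808
For no arbitrage the full-cycle product must be 1, so the missing rate is 1 / 10.559808 ≈ 0.0946987.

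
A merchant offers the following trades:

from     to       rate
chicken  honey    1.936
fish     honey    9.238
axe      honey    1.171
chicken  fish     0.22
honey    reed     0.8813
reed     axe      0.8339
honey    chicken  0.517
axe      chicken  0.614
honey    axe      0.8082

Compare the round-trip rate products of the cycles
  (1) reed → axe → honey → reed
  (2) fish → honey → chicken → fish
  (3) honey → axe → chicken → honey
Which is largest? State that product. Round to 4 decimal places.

1.0507

(1) 0.8339 × 1.171 × 0.8813 = 0.86059
(2) 9.238 × 0.517 × 0.22 = 1.05073
(3) 0.8082 × 0.614 × 1.936 = 0.96071
Highest is cycle (2) at 1.0507 (>1, arbitrage).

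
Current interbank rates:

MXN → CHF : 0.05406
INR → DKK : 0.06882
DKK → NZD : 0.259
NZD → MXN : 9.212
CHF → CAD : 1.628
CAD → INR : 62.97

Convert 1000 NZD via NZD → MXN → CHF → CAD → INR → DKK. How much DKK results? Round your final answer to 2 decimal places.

1000 NZD × 9.212 = 9212 MXN
9212 MXN × 0.05406 = 498.00072 CHF
498.00072 CHF × 1.628 = 810.74517216 CAD
810.74517216 CAD × 62.97 = 51052.6234909152 INR
51052.6234909152 INR × 0.06882 = 3513.441548644784064 DKK

3513.44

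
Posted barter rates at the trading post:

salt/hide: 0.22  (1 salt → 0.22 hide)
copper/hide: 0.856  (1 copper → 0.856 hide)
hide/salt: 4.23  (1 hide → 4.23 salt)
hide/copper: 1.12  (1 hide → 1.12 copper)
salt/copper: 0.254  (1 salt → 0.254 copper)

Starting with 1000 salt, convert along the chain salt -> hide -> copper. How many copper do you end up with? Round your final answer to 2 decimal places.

1000 salt × 0.22 = 220 hide
220 hide × 1.12 = 246.4 copper

246.40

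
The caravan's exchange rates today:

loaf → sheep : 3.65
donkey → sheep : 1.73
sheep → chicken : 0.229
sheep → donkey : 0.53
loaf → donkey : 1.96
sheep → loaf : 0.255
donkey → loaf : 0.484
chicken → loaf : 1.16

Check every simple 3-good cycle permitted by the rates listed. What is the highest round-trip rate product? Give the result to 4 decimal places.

0.9696

loaf→sheep→chicken→loaf: 3.65 × 0.229 × 1.16 = 0.96959
loaf→sheep→donkey→loaf: 3.65 × 0.53 × 0.484 = 0.93630
loaf→donkey→sheep→loaf: 1.96 × 1.73 × 0.255 = 0.86465
Maximum is loaf→sheep→chicken→loaf at 0.9696; no arbitrage — every cycle loses value.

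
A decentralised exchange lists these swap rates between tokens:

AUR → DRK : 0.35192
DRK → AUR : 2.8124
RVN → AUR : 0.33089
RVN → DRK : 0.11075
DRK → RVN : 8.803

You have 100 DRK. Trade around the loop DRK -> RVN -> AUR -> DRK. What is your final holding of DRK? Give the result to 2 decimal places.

100 DRK × 8.803 = 880.3 RVN
880.3 RVN × 0.33089 = 291.282467 AUR
291.282467 AUR × 0.35192 = 102.50812578664 DRK

102.51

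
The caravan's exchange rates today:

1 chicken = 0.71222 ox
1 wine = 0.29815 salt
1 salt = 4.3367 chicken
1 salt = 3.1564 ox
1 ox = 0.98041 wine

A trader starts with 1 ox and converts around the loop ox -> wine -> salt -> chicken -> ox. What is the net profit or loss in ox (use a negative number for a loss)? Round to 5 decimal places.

1 ox × 0.98041 = 0.98041 wine
0.98041 wine × 0.29815 = 0.2923092415 salt
0.2923092415 salt × 4.3367 = 1.26765748761305 chicken
1.26765748761305 chicken × 0.71222 = 0.902851015827766471 ox
Net change: 0.902851015827766471 − 1 = -0.097148984172233529 ox

-0.09715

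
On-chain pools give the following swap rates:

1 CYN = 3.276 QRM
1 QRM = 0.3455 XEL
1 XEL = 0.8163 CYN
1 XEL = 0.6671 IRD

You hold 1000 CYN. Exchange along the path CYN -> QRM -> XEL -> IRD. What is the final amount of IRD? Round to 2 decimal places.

1000 CYN × 3.276 = 3276 QRM
3276 QRM × 0.3455 = 1131.858 XEL
1131.858 XEL × 0.6671 = 755.0624718 IRD

755.06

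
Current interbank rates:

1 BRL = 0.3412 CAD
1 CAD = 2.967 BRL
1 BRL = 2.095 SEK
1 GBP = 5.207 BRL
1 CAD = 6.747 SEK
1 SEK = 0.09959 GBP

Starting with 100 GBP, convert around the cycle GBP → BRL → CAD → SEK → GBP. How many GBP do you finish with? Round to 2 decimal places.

100 GBP × 5.207 = 520.7 BRL
520.7 BRL × 0.3412 = 177.66284 CAD
177.66284 CAD × 6.747 = 1198.69118148 SEK
1198.69118148 SEK × 0.09959 = 119.3776547635932 GBP

119.38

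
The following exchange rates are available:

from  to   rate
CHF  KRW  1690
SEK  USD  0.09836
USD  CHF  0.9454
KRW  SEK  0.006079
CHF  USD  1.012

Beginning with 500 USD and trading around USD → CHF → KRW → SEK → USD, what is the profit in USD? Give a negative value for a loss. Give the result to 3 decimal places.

500 USD × 0.9454 = 472.7 CHF
472.7 CHF × 1690 = 798863 KRW
798863 KRW × 0.006079 = 4856.288177 SEK
4856.288177 SEK × 0.09836 = 477.66450508972 USD
Net change: 477.66450508972 − 500 = -22.33549491028 USD

-22.335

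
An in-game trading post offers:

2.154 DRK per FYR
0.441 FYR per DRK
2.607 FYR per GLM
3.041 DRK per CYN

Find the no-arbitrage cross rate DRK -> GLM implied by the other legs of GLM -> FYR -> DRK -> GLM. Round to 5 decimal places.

Known legs of the cycle: 2.607 × 2.154 = 5.615478
For no arbitrage the full-cycle product must be 1, so the missing rate is 1 / 5.615478 ≈ 0.1780792.

0.17808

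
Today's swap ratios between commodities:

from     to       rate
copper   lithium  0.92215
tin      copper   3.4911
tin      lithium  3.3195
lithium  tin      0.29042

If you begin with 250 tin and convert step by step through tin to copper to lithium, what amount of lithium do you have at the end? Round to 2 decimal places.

804.83

250 tin × 3.4911 = 872.775 copper
872.775 copper × 0.92215 = 804.82946625 lithium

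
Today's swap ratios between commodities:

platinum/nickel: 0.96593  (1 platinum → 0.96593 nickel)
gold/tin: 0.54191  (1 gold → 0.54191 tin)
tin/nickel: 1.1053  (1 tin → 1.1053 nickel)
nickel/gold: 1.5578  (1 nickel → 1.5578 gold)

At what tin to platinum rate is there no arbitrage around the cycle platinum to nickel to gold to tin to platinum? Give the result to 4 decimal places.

Known legs of the cycle: 0.96593 × 1.5578 × 0.54191 = 0.81542593335014
For no arbitrage the full-cycle product must be 1, so the missing rate is 1 / 0.81542593335014 ≈ 1.226353.

1.2264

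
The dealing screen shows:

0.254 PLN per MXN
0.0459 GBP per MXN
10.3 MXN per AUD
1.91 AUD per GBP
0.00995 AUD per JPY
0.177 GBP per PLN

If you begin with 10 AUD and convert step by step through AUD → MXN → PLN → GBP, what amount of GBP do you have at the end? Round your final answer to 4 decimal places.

10 AUD × 10.3 = 103 MXN
103 MXN × 0.254 = 26.162 PLN
26.162 PLN × 0.177 = 4.630674 GBP

4.6307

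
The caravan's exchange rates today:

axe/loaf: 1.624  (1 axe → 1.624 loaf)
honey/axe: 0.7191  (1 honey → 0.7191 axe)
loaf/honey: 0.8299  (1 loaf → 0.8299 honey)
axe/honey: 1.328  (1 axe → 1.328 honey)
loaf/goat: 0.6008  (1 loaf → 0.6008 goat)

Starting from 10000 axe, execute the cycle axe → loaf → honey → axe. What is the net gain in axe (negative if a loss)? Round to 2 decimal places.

10000 axe × 1.624 = 16240 loaf
16240 loaf × 0.8299 = 13477.576 honey
13477.576 honey × 0.7191 = 9691.7249016 axe
Net change: 9691.7249016 − 10000 = -308.2750984 axe

-308.28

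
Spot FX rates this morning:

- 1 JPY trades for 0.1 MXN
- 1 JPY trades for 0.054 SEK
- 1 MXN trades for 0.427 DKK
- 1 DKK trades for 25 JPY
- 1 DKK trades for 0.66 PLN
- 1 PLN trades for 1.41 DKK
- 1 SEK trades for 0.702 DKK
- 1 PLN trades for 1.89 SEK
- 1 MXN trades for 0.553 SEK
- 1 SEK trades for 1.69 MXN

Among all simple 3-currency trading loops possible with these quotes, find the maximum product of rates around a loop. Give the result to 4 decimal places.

1.0675

JPY→MXN→DKK→JPY: 0.1 × 0.427 × 25 = 1.06750
SEK→DKK→JPY→SEK: 0.702 × 25 × 0.054 = 0.94770
SEK→DKK→PLN→SEK: 0.702 × 0.66 × 1.89 = 0.87567
Maximum is JPY→MXN→DKK→JPY at 1.0675; arbitrage exists.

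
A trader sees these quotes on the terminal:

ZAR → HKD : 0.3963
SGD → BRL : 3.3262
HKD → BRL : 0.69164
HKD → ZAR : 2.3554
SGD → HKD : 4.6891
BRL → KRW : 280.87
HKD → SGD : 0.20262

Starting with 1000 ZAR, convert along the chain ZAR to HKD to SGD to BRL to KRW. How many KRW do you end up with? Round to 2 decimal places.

1000 ZAR × 0.3963 = 396.3 HKD
396.3 HKD × 0.20262 = 80.298306 SGD
80.298306 SGD × 3.3262 = 267.0882254172 BRL
267.0882254172 BRL × 280.87 = 75017.069872928964 KRW

75017.07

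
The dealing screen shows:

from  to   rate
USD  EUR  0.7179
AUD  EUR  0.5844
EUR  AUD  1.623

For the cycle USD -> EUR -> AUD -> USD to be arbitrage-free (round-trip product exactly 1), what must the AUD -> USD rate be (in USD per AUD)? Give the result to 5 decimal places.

0.85826

Known legs of the cycle: 0.7179 × 1.623 = 1.1651517
For no arbitrage the full-cycle product must be 1, so the missing rate is 1 / 1.1651517 ≈ 0.8582573.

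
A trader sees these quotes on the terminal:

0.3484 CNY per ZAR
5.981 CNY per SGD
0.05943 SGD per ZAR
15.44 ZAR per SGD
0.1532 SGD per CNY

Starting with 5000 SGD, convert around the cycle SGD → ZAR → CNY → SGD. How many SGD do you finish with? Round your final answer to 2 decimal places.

5000 SGD × 15.44 = 77200 ZAR
77200 ZAR × 0.3484 = 26896.48 CNY
26896.48 CNY × 0.1532 = 4120.540736 SGD

4120.54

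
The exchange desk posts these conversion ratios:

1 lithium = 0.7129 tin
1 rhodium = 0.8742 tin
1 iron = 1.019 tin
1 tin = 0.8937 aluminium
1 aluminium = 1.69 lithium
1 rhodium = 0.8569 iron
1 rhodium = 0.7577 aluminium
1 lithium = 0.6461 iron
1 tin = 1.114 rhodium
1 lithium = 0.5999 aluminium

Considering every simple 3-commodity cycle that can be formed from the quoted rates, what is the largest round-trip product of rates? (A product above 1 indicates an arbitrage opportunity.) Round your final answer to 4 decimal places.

1.0767

lithium→tin→aluminium→lithium: 0.7129 × 0.8937 × 1.69 = 1.07673
rhodium→iron→tin→rhodium: 0.8569 × 1.019 × 1.114 = 0.97272
Maximum is lithium→tin→aluminium→lithium at 1.0767; arbitrage exists.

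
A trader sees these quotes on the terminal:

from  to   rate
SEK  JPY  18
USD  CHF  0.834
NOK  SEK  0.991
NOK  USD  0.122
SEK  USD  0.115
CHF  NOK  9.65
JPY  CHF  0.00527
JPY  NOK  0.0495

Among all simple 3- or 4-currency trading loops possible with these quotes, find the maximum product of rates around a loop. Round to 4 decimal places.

0.9819

CHF→NOK→USD→CHF: 9.65 × 0.122 × 0.834 = 0.98187
CHF→NOK→SEK→USD→CHF: 9.65 × 0.991 × 0.115 × 0.834 = 0.91720
CHF→NOK→SEK→JPY→CHF: 9.65 × 0.991 × 18 × 0.00527 = 0.90716
JPY→NOK→SEK→JPY: 0.0495 × 0.991 × 18 = 0.88298
Maximum is CHF→NOK→USD→CHF at 0.9819; no arbitrage — every cycle loses value.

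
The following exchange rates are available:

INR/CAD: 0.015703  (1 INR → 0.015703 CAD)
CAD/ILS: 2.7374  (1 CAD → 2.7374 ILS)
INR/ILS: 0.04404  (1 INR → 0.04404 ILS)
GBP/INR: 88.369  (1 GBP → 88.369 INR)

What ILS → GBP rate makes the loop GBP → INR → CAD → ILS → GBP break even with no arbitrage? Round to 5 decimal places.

0.26326

Known legs of the cycle: 88.369 × 0.015703 × 2.7374 = 3.7985761233218
For no arbitrage the full-cycle product must be 1, so the missing rate is 1 / 3.7985761233218 ≈ 0.2632565.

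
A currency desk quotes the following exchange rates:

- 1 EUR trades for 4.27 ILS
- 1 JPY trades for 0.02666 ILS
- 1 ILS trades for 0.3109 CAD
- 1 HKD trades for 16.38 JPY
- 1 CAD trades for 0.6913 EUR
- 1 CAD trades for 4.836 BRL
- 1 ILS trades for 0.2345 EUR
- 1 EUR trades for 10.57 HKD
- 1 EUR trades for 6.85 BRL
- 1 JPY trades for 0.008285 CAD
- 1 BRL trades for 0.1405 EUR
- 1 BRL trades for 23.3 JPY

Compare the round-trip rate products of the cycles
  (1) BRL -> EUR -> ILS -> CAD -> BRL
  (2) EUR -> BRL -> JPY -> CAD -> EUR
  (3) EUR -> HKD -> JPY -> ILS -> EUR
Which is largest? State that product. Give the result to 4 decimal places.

1.0824

(1) 0.1405 × 4.27 × 0.3109 × 4.836 = 0.90201
(2) 6.85 × 23.3 × 0.008285 × 0.6913 = 0.91412
(3) 10.57 × 16.38 × 0.02666 × 0.2345 = 1.08241
Highest is cycle (3) at 1.0824 (>1, arbitrage).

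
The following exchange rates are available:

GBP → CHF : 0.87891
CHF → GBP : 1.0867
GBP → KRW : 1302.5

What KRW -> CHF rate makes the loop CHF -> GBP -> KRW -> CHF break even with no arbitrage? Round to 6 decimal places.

Known legs of the cycle: 1.0867 × 1302.5 = 1415.42675
For no arbitrage the full-cycle product must be 1, so the missing rate is 1 / 1415.42675 ≈ 0.00070650.

0.000707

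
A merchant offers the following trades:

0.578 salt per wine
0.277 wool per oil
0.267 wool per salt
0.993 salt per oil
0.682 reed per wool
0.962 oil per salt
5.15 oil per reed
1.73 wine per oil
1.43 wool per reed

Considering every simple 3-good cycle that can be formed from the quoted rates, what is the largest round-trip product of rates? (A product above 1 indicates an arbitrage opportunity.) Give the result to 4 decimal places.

0.9729

oil→wool→reed→oil: 0.277 × 0.682 × 5.15 = 0.97291
oil→wine→salt→oil: 1.73 × 0.578 × 0.962 = 0.96194
Maximum is oil→wool→reed→oil at 0.9729; no arbitrage — every cycle loses value.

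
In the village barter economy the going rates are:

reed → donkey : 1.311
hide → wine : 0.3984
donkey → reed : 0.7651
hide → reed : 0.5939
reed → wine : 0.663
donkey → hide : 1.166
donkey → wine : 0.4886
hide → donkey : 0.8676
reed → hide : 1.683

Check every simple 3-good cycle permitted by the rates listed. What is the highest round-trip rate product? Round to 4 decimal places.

1.1172

reed→hide→donkey→reed: 1.683 × 0.8676 × 0.7651 = 1.11718
reed→donkey→hide→reed: 1.311 × 1.166 × 0.5939 = 0.90785
Maximum is reed→hide→donkey→reed at 1.1172; arbitrage exists.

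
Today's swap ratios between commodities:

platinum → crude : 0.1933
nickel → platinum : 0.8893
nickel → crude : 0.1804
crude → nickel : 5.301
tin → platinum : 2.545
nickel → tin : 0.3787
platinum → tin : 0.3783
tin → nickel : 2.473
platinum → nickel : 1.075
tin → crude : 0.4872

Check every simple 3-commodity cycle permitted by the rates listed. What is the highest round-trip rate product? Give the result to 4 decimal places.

1.0361

platinum→nickel→tin→platinum: 1.075 × 0.3787 × 2.545 = 1.03608
tin→crude→nickel→tin: 0.4872 × 5.301 × 0.3787 = 0.97805
platinum→crude→nickel→platinum: 0.1933 × 5.301 × 0.8893 = 0.91125
platinum→tin→nickel→platinum: 0.3783 × 2.473 × 0.8893 = 0.83197
Maximum is platinum→nickel→tin→platinum at 1.0361; arbitrage exists.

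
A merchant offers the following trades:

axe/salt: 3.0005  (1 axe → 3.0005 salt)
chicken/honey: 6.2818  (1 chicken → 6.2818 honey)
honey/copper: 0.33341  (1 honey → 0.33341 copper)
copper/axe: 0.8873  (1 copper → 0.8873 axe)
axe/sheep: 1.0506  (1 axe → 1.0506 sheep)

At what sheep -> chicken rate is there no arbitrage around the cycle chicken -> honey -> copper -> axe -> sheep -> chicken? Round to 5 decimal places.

Known legs of the cycle: 6.2818 × 0.33341 × 0.8873 × 1.0506 = 1.95240811783646244
For no arbitrage the full-cycle product must be 1, so the missing rate is 1 / 1.95240811783646244 ≈ 0.5121880.

0.51219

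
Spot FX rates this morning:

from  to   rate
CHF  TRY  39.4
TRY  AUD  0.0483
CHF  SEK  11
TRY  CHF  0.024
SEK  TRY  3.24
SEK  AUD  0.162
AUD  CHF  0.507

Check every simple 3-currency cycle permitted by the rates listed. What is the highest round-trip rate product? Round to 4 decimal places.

CHF→TRY→AUD→CHF: 39.4 × 0.0483 × 0.507 = 0.96483
SEK→AUD→CHF→SEK: 0.162 × 0.507 × 11 = 0.90347
SEK→TRY→CHF→SEK: 3.24 × 0.024 × 11 = 0.85536
Maximum is CHF→TRY→AUD→CHF at 0.9648; no arbitrage — every cycle loses value.

0.9648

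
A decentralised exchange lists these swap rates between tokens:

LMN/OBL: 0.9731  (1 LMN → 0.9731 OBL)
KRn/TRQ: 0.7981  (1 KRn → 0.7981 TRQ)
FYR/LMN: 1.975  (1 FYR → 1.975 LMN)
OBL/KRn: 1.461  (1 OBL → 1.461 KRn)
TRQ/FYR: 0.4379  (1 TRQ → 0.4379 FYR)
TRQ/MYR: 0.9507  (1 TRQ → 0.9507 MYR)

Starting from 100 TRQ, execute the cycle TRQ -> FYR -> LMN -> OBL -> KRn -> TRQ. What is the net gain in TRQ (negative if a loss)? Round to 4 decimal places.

100 TRQ × 0.4379 = 43.79 FYR
43.79 FYR × 1.975 = 86.48525 LMN
86.48525 LMN × 0.9731 = 84.158796775 OBL
84.158796775 OBL × 1.461 = 122.956002088275 KRn
122.956002088275 KRn × 0.7981 = 98.1311852666522775 TRQ
Net change: 98.1311852666522775 − 100 = -1.8688147333477225 TRQ

-1.8688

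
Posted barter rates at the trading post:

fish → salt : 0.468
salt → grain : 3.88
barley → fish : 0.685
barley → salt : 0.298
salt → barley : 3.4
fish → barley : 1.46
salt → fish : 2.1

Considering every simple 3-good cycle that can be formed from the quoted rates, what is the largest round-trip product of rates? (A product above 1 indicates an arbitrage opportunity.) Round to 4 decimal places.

fish→salt→barley→fish: 0.468 × 3.4 × 0.685 = 1.08997
fish→barley→salt→fish: 1.46 × 0.298 × 2.1 = 0.91367
Maximum is fish→salt→barley→fish at 1.0900; arbitrage exists.

1.0900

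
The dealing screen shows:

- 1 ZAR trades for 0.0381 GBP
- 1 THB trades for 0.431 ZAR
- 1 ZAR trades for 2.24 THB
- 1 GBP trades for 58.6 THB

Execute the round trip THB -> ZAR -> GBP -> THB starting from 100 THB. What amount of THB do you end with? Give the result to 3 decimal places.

100 THB × 0.431 = 43.1 ZAR
43.1 ZAR × 0.0381 = 1.64211 GBP
1.64211 GBP × 58.6 = 96.227646 THB

96.228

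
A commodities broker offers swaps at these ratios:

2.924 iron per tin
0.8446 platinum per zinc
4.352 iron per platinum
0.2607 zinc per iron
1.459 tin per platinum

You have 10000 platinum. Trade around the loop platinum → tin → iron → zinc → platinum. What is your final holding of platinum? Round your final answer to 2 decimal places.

9393.44

10000 platinum × 1.459 = 14590 tin
14590 tin × 2.924 = 42661.16 iron
42661.16 iron × 0.2607 = 11121.764412 zinc
11121.764412 zinc × 0.8446 = 9393.4422223752 platinum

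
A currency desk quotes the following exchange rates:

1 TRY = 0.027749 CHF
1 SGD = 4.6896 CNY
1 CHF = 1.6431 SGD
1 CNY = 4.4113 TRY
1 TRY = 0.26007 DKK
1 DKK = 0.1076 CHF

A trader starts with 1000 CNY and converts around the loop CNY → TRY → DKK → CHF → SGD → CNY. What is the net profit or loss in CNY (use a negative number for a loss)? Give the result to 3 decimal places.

1000 CNY × 4.4113 = 4411.3 TRY
4411.3 TRY × 0.26007 = 1147.246791 DKK
1147.246791 DKK × 0.1076 = 123.4437547116 CHF
123.4437547116 CHF × 1.6431 = 202.83043336662996 SGD
202.83043336662996 SGD × 4.6896 = 951.193600316147860416 CNY
Net change: 951.193600316147860416 − 1000 = -48.806399683852139584 CNY

-48.806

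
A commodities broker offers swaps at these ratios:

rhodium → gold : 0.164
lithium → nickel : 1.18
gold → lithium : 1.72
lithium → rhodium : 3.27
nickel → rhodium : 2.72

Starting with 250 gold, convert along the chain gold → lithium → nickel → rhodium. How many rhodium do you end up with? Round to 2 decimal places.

1380.13

250 gold × 1.72 = 430 lithium
430 lithium × 1.18 = 507.4 nickel
507.4 nickel × 2.72 = 1380.128 rhodium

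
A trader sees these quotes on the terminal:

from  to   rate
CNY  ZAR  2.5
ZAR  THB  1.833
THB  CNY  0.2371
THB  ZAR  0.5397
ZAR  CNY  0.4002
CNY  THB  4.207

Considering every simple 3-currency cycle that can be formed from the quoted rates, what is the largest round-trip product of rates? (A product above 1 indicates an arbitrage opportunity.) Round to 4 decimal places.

CNY→ZAR→THB→CNY: 2.5 × 1.833 × 0.2371 = 1.08651
CNY→THB→ZAR→CNY: 4.207 × 0.5397 × 0.4002 = 0.90866
Maximum is CNY→ZAR→THB→CNY at 1.0865; arbitrage exists.

1.0865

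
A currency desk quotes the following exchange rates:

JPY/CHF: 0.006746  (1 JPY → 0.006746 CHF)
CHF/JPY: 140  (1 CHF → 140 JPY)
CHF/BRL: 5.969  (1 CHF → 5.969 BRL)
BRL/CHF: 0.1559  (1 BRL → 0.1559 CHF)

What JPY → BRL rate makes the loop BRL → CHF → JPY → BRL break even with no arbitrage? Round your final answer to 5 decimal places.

Known legs of the cycle: 0.1559 × 140 = 21.826
For no arbitrage the full-cycle product must be 1, so the missing rate is 1 / 21.826 ≈ 0.0458169.

0.04582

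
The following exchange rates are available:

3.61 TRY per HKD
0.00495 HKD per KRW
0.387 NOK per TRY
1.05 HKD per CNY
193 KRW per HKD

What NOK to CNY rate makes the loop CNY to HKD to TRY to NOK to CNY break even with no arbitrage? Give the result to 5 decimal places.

Known legs of the cycle: 1.05 × 3.61 × 0.387 = 1.4669235
For no arbitrage the full-cycle product must be 1, so the missing rate is 1 / 1.4669235 ≈ 0.6816988.

0.68170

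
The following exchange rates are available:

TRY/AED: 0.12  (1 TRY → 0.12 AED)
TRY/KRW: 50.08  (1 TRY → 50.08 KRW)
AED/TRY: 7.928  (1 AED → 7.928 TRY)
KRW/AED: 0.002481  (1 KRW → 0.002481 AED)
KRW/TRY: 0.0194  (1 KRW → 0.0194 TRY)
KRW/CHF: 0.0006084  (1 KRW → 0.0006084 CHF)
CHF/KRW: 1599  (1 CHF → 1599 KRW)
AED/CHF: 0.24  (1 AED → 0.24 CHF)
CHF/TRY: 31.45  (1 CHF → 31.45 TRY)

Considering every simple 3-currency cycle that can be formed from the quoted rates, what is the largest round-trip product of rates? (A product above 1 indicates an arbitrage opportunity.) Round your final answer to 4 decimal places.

TRY→KRW→AED→TRY: 50.08 × 0.002481 × 7.928 = 0.98504
TRY→KRW→CHF→TRY: 50.08 × 0.0006084 × 31.45 = 0.95824
AED→CHF→KRW→AED: 0.24 × 1599 × 0.002481 = 0.95211
TRY→AED→CHF→TRY: 0.12 × 0.24 × 31.45 = 0.90576
Maximum is TRY→KRW→AED→TRY at 0.9850; no arbitrage — every cycle loses value.

0.9850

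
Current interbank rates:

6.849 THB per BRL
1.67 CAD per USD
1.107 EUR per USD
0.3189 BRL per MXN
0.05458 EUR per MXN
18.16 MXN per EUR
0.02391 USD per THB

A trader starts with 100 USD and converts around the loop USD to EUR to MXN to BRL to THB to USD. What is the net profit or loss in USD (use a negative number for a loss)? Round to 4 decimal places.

4.9844

100 USD × 1.107 = 110.7 EUR
110.7 EUR × 18.16 = 2010.312 MXN
2010.312 MXN × 0.3189 = 641.0884968 BRL
641.0884968 BRL × 6.849 = 4390.8151145832 THB
4390.8151145832 THB × 0.02391 = 104.984389389684312 USD
Net change: 104.984389389684312 − 100 = 4.984389389684312 USD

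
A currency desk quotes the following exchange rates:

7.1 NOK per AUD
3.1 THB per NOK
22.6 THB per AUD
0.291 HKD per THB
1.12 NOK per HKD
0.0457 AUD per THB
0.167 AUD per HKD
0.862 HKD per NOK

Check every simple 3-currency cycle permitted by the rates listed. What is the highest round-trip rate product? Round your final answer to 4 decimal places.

THB→HKD→AUD→THB: 0.291 × 0.167 × 22.6 = 1.09829
AUD→NOK→HKD→AUD: 7.1 × 0.862 × 0.167 = 1.02207
THB→HKD→NOK→THB: 0.291 × 1.12 × 3.1 = 1.01035
THB→AUD→NOK→THB: 0.0457 × 7.1 × 3.1 = 1.00586
Maximum is THB→HKD→AUD→THB at 1.0983; arbitrage exists.

1.0983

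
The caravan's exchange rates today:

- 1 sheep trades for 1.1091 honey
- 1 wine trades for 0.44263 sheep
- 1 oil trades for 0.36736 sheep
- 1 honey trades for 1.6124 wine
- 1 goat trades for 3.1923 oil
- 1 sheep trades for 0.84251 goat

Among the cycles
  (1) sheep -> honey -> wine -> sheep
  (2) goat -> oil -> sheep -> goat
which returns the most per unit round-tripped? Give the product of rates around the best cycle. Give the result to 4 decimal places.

0.9880

(1) 1.1091 × 1.6124 × 0.44263 = 0.79156
(2) 3.1923 × 0.36736 × 0.84251 = 0.98803
Highest is cycle (2) at 0.9880 (≤1, no arbitrage).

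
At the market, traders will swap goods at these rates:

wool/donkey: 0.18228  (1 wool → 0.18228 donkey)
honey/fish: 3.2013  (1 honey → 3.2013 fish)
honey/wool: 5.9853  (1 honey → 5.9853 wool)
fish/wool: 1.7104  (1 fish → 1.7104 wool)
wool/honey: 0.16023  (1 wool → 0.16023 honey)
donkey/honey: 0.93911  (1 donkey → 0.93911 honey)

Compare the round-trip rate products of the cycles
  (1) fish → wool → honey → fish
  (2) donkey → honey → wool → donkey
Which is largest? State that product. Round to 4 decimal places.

1.0246

(1) 1.7104 × 0.16023 × 3.2013 = 0.87734
(2) 0.93911 × 5.9853 × 0.18228 = 1.02457
Highest is cycle (2) at 1.0246 (>1, arbitrage).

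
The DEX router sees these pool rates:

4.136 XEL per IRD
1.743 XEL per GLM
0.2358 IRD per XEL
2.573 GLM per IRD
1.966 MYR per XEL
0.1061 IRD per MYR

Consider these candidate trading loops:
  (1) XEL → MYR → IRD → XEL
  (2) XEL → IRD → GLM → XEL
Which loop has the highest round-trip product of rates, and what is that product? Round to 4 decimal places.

(1) 1.966 × 0.1061 × 4.136 = 0.86274
(2) 0.2358 × 2.573 × 1.743 = 1.05750
Highest is cycle (2) at 1.0575 (>1, arbitrage).

1.0575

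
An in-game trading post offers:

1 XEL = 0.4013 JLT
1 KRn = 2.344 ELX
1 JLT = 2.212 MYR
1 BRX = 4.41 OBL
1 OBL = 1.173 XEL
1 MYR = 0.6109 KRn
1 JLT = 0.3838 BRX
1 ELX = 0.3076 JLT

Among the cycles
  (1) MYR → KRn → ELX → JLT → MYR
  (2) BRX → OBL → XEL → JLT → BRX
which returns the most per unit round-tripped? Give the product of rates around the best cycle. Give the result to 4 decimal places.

0.9743

(1) 0.6109 × 2.344 × 0.3076 × 2.212 = 0.97431
(2) 4.41 × 1.173 × 0.4013 × 0.3838 = 0.79673
Highest is cycle (1) at 0.9743 (≤1, no arbitrage).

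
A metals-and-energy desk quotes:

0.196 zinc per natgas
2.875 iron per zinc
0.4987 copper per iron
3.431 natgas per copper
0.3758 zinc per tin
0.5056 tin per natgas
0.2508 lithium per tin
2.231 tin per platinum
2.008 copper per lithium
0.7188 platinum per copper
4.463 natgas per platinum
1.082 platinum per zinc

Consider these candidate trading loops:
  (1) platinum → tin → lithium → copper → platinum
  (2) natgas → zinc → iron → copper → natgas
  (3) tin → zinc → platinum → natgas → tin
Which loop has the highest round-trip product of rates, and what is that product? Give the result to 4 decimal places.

0.9642

(1) 2.231 × 0.2508 × 2.008 × 0.7188 = 0.80760
(2) 0.196 × 2.875 × 0.4987 × 3.431 = 0.96417
(3) 0.3758 × 1.082 × 4.463 × 0.5056 = 0.91753
Highest is cycle (2) at 0.9642 (≤1, no arbitrage).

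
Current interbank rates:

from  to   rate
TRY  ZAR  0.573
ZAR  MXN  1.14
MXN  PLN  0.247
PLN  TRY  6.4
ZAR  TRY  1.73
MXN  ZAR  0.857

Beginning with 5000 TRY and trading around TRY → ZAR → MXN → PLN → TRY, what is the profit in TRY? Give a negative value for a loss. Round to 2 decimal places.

5000 TRY × 0.573 = 2865 ZAR
2865 ZAR × 1.14 = 3266.1 MXN
3266.1 MXN × 0.247 = 806.7267 PLN
806.7267 PLN × 6.4 = 5163.05088 TRY
Net change: 5163.05088 − 5000 = 163.05088 TRY

163.05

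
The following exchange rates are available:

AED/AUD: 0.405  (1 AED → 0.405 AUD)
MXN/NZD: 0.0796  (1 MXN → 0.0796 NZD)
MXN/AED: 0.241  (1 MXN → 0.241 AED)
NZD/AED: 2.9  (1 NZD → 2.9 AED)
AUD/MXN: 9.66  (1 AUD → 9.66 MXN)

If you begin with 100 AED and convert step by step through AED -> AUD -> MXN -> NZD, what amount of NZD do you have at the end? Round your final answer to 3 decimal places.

100 AED × 0.405 = 40.5 AUD
40.5 AUD × 9.66 = 391.23 MXN
391.23 MXN × 0.0796 = 31.141908 NZD

31.142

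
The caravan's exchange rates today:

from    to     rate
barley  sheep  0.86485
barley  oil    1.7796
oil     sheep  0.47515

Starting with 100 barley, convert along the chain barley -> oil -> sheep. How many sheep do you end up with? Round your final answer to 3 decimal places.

84.558

100 barley × 1.7796 = 177.96 oil
177.96 oil × 0.47515 = 84.557694 sheep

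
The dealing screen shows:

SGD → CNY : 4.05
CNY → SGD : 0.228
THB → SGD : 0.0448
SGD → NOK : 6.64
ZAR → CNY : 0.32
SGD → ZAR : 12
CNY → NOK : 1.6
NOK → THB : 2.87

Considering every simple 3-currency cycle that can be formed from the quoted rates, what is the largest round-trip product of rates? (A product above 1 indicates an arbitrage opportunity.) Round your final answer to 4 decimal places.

0.8755

SGD→ZAR→CNY→SGD: 12 × 0.32 × 0.228 = 0.87552
NOK→THB→SGD→NOK: 2.87 × 0.0448 × 6.64 = 0.85374
Maximum is SGD→ZAR→CNY→SGD at 0.8755; no arbitrage — every cycle loses value.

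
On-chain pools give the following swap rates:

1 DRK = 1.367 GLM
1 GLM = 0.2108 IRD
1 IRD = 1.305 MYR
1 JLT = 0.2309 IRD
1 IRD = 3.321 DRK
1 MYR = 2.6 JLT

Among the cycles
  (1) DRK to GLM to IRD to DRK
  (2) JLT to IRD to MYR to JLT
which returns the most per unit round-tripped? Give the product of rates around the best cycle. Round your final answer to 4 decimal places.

0.9570

(1) 1.367 × 0.2108 × 3.321 = 0.95699
(2) 0.2309 × 1.305 × 2.6 = 0.78344
Highest is cycle (1) at 0.9570 (≤1, no arbitrage).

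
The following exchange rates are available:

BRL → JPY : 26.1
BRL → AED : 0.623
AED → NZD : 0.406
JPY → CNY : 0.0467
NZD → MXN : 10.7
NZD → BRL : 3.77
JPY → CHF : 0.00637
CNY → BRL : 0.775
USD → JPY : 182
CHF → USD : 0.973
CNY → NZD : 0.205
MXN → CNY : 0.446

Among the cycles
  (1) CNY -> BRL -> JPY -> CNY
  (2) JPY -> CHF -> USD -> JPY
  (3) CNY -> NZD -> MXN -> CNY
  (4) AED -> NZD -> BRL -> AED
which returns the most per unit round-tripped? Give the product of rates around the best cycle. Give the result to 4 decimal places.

1.1280

(1) 0.775 × 26.1 × 0.0467 = 0.94462
(2) 0.00637 × 0.973 × 182 = 1.12804
(3) 0.205 × 10.7 × 0.446 = 0.97830
(4) 0.406 × 3.77 × 0.623 = 0.95358
Highest is cycle (2) at 1.1280 (>1, arbitrage).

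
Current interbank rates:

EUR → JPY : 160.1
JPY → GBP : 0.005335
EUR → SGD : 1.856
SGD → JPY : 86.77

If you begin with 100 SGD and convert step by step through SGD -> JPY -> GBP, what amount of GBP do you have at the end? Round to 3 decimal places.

100 SGD × 86.77 = 8677 JPY
8677 JPY × 0.005335 = 46.291795 GBP

46.292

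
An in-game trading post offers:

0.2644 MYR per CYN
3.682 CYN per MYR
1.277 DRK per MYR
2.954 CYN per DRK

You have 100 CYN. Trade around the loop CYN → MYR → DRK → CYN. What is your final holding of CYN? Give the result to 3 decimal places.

99.739

100 CYN × 0.2644 = 26.44 MYR
26.44 MYR × 1.277 = 33.76388 DRK
33.76388 DRK × 2.954 = 99.73850152 CYN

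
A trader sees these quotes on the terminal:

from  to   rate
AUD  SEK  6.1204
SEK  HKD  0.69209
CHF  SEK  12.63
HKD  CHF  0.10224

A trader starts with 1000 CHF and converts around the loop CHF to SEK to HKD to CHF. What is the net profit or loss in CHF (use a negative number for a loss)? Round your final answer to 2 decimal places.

1000 CHF × 12.63 = 12630 SEK
12630 SEK × 0.69209 = 8741.0967 HKD
8741.0967 HKD × 0.10224 = 893.689726608 CHF
Net change: 893.689726608 − 1000 = -106.310273392 CHF

-106.31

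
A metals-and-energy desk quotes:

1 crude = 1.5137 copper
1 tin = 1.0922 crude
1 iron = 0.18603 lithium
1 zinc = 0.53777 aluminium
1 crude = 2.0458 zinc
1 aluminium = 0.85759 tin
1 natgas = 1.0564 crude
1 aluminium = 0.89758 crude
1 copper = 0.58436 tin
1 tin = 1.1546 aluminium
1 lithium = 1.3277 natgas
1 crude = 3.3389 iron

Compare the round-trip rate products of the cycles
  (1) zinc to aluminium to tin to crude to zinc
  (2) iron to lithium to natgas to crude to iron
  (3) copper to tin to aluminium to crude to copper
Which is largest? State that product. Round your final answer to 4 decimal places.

(1) 0.53777 × 0.85759 × 1.0922 × 2.0458 = 1.03048
(2) 0.18603 × 1.3277 × 1.0564 × 3.3389 = 0.87119
(3) 0.58436 × 1.1546 × 0.89758 × 1.5137 = 0.91670
Highest is cycle (1) at 1.0305 (>1, arbitrage).

1.0305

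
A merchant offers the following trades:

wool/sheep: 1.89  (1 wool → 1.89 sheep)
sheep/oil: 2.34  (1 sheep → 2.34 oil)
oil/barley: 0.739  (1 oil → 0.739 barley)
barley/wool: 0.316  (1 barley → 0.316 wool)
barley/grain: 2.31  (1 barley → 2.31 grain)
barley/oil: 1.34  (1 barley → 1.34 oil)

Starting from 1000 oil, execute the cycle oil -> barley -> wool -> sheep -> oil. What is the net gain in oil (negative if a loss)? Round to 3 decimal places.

32.783

1000 oil × 0.739 = 739 barley
739 barley × 0.316 = 233.524 wool
233.524 wool × 1.89 = 441.36036 sheep
441.36036 sheep × 2.34 = 1032.7832424 oil
Net change: 1032.7832424 − 1000 = 32.7832424 oil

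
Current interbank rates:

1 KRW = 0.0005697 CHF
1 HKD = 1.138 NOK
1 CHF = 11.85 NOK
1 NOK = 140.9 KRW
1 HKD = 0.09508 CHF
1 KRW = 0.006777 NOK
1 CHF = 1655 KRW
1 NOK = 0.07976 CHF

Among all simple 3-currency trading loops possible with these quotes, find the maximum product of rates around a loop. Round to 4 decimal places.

NOK→KRW→CHF→NOK: 140.9 × 0.0005697 × 11.85 = 0.95121
NOK→CHF→KRW→NOK: 0.07976 × 1655 × 0.006777 = 0.89458
Maximum is NOK→KRW→CHF→NOK at 0.9512; no arbitrage — every cycle loses value.

0.9512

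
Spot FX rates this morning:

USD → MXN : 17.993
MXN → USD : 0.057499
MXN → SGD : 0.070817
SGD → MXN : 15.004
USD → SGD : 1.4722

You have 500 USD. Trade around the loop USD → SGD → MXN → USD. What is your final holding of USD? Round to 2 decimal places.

635.04

500 USD × 1.4722 = 736.1 SGD
736.1 SGD × 15.004 = 11044.4444 MXN
11044.4444 MXN × 0.057499 = 635.0445085556 USD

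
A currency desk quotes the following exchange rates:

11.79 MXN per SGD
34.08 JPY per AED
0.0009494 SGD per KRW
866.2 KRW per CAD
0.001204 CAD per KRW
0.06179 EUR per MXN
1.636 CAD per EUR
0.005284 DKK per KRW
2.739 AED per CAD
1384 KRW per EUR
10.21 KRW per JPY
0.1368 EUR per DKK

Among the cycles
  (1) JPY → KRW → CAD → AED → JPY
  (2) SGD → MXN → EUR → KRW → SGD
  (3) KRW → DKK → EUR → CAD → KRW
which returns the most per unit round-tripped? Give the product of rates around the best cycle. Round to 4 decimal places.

1.1475

(1) 10.21 × 0.001204 × 2.739 × 34.08 = 1.14748
(2) 11.79 × 0.06179 × 1384 × 0.0009494 = 0.95723
(3) 0.005284 × 0.1368 × 1.636 × 866.2 = 1.02435
Highest is cycle (1) at 1.1475 (>1, arbitrage).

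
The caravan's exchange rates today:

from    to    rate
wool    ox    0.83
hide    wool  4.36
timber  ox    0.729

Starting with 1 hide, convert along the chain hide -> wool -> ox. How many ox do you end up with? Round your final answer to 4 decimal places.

3.6188

1 hide × 4.36 = 4.36 wool
4.36 wool × 0.83 = 3.6188 ox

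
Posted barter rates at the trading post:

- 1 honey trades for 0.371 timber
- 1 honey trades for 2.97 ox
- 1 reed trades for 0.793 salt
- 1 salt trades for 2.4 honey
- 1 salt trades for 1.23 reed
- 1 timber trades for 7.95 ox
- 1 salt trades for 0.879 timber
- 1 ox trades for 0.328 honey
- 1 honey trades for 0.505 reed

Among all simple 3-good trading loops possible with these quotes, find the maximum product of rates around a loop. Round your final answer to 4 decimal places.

honey→timber→ox→honey: 0.371 × 7.95 × 0.328 = 0.96742
honey→reed→salt→honey: 0.505 × 0.793 × 2.4 = 0.96112
Maximum is honey→timber→ox→honey at 0.9674; no arbitrage — every cycle loses value.

0.9674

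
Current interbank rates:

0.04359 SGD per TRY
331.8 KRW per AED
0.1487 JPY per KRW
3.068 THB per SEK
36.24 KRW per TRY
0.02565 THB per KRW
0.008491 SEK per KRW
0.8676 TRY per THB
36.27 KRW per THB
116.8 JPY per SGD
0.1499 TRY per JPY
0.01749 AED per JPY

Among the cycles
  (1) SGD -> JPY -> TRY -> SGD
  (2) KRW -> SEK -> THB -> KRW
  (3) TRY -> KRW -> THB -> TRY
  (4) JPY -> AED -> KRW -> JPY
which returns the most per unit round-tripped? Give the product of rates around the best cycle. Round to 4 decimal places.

(1) 116.8 × 0.1499 × 0.04359 = 0.76319
(2) 0.008491 × 3.068 × 36.27 = 0.94485
(3) 36.24 × 0.02565 × 0.8676 = 0.80648
(4) 0.01749 × 331.8 × 0.1487 = 0.86293
Highest is cycle (2) at 0.9448 (≤1, no arbitrage).

0.9448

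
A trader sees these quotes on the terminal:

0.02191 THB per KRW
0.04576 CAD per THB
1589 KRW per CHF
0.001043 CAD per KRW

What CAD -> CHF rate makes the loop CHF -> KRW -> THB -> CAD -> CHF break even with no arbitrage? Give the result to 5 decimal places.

0.62769

Known legs of the cycle: 1589 × 0.02191 × 0.04576 = 1.5931339424
For no arbitrage the full-cycle product must be 1, so the missing rate is 1 / 1.5931339424 ≈ 0.6276936.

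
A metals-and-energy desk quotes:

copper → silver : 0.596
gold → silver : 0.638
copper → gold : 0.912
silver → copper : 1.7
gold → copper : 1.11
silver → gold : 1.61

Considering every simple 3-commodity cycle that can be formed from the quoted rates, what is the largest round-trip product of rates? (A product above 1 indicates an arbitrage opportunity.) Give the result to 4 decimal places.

1.0651

gold→copper→silver→gold: 1.11 × 0.596 × 1.61 = 1.06511
gold→silver→copper→gold: 0.638 × 1.7 × 0.912 = 0.98916
Maximum is gold→copper→silver→gold at 1.0651; arbitrage exists.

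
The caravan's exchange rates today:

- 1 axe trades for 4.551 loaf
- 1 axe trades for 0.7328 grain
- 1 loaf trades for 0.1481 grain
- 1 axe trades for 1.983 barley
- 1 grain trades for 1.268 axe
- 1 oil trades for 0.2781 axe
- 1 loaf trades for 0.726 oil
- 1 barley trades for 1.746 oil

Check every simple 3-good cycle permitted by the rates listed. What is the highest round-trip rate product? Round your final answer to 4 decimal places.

axe→barley→oil→axe: 1.983 × 1.746 × 0.2781 = 0.96287
axe→loaf→oil→axe: 4.551 × 0.726 × 0.2781 = 0.91885
axe→loaf→grain→axe: 4.551 × 0.1481 × 1.268 = 0.85464
Maximum is axe→barley→oil→axe at 0.9629; no arbitrage — every cycle loses value.

0.9629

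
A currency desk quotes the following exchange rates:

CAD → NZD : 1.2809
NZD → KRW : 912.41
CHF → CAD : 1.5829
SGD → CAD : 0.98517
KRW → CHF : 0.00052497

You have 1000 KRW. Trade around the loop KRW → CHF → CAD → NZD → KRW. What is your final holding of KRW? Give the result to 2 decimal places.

1000 KRW × 0.00052497 = 0.52497 CHF
0.52497 CHF × 1.5829 = 0.830975013 CAD
0.830975013 CAD × 1.2809 = 1.0643958941517 NZD
1.0643958941517 NZD × 912.41 = 971.165457782952597 KRW

971.17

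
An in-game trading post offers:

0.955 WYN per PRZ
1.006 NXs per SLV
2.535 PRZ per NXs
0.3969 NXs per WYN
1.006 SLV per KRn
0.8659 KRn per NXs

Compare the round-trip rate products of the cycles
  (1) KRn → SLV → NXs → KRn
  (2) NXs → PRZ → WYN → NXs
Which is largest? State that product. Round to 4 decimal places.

(1) 1.006 × 1.006 × 0.8659 = 0.87632
(2) 2.535 × 0.955 × 0.3969 = 0.96087
Highest is cycle (2) at 0.9609 (≤1, no arbitrage).

0.9609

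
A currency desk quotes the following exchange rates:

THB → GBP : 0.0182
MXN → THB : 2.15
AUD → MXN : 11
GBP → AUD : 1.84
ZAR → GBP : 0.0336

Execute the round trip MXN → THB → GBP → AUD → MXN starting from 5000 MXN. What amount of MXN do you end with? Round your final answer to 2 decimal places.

3959.96

5000 MXN × 2.15 = 10750 THB
10750 THB × 0.0182 = 195.65 GBP
195.65 GBP × 1.84 = 359.996 AUD
359.996 AUD × 11 = 3959.956 MXN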